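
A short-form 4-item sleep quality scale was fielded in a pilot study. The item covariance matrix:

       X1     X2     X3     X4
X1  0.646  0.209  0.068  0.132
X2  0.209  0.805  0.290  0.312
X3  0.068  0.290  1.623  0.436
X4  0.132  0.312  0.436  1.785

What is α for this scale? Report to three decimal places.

ΣVar(i) = 0.646 + 0.805 + 1.623 + 1.785 = 4.859
Sum of the distinct covariances = 1.447
total variance = 4.859 + 2 × 1.447 = 7.753
α = (k/(k−1))·(1 − ΣVar(i)/total variance) = (4/3)·(1 − 4.859/7.753) = 0.498

α = 0.498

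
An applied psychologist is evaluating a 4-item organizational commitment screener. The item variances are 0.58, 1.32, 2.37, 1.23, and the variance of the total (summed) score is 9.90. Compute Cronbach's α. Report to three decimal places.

Cronbach's α = 0.593

sum of item variances = 0.58 + 1.32 + 2.37 + 1.23 = 5.50
α = (k/(k−1))·(1 − sum of item variances/total variance) = (4/3)·(1 − 5.50/9.90) = 0.593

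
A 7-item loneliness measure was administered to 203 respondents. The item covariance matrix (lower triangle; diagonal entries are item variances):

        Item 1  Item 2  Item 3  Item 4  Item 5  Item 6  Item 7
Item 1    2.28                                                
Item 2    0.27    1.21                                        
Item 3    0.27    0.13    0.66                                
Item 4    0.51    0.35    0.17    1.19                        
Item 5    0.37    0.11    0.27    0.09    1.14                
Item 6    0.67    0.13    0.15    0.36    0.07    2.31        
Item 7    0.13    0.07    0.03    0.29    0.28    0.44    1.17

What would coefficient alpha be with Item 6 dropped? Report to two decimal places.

α = 0.56

Remaining items: Item 1, Item 2, Item 3, Item 4, Item 5, Item 7 (k = 6).
sum of item variances = 2.28 + 1.21 + 0.66 + 1.19 + 1.14 + 1.17 = 7.65
Var(T) = 7.65 + 2 × 3.34 = 14.33
α (item deleted) = (6/5)·(1 − 7.65/14.33) = 0.56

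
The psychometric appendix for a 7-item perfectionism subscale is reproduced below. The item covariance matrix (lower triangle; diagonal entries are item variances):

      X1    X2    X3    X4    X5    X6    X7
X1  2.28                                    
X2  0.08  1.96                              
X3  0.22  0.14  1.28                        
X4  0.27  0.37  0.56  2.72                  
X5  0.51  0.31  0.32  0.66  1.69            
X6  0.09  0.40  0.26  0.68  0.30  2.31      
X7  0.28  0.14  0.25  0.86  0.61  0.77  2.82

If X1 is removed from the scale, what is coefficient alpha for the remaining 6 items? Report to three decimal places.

α = 0.611

Remaining items: X2, X3, X4, X5, X6, X7 (k = 6).
Σσ²ᵢ = 1.96 + 1.28 + 2.72 + 1.69 + 2.31 + 2.82 = 12.78
σ²_T = 12.78 + 2 × 6.63 = 26.04
α (item deleted) = (6/5)·(1 − 12.78/26.04) = 0.611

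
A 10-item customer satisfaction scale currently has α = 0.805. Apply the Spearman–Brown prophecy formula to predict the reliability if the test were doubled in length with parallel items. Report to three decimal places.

Length factor m = 2
α' = m·α / (1 + (m−1)·α)
   = 2 × 0.805 / (1 + (2 − 1) × 0.805)
   = 1.6100 / 1.8050 = 0.892

predicted reliability = 0.892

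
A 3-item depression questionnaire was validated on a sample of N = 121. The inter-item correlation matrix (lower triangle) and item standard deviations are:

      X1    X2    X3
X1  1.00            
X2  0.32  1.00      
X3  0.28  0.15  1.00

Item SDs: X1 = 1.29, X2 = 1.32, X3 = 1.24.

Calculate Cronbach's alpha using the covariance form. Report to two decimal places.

Cronbach's alpha = 0.50

Σσ²ᵢ = 1.29² + 1.32² + 1.24² = 4.9441
Covariances σ_ij = r_ij · s_i · s_j:
  σ(X1,X2) = 0.32 × 1.29 × 1.32 = 0.5449
  σ(X1,X3) = 0.28 × 1.29 × 1.24 = 0.4479
  σ(X2,X3) = 0.15 × 1.32 × 1.24 = 0.2455
σ²_T = Σσ²ᵢ + 2·Σσ_ij = 4.9441 + 2 × 1.2383 = 7.4207
α = (3/2)·(1 − 4.9441/7.4207) = 0.50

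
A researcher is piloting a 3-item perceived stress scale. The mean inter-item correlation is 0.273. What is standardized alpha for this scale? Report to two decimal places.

α = 0.53

Standardized α = k·r̄ / (1 + (k−1)·r̄) = 3 × 0.273 / (1 + 2 × 0.273)
  = 0.8190 / 1.5460 = 0.53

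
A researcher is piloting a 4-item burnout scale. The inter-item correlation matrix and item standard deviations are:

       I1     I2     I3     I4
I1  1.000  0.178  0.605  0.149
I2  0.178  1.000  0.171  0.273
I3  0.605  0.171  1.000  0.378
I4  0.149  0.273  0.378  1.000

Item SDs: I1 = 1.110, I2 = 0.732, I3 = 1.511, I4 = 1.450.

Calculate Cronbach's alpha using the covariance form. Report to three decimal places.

Σσ²ᵢ = 1.110² + 0.732² + 1.511² + 1.450² = 6.1535
Covariances σ_ij = r_ij · s_i · s_j:
  σ(I1,I2) = 0.178 × 1.110 × 0.732 = 0.1446
  σ(I1,I3) = 0.605 × 1.110 × 1.511 = 1.0147
  σ(I1,I4) = 0.149 × 1.110 × 1.450 = 0.2398
  σ(I2,I3) = 0.171 × 0.732 × 1.511 = 0.1891
  σ(I2,I4) = 0.273 × 0.732 × 1.450 = 0.2898
  σ(I3,I4) = 0.378 × 1.511 × 1.450 = 0.8282
σ²_T = Σσ²ᵢ + 2·Σσ_ij = 6.1535 + 2 × 2.7062 = 11.5659
α = (4/3)·(1 − 6.1535/11.5659) = 0.624

α = 0.624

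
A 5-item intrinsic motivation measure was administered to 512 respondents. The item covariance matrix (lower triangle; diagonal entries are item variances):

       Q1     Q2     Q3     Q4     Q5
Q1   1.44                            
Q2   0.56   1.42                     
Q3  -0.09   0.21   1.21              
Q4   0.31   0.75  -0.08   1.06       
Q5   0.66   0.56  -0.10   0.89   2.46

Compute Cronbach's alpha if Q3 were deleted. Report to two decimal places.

Remaining items: Q1, Q2, Q4, Q5 (k = 4).
Σσᵢ² = 1.44 + 1.42 + 1.06 + 2.46 = 6.38
total variance = 6.38 + 2 × 3.73 = 13.84
α (item deleted) = (4/3)·(1 − 6.38/13.84) = 0.72

α = 0.72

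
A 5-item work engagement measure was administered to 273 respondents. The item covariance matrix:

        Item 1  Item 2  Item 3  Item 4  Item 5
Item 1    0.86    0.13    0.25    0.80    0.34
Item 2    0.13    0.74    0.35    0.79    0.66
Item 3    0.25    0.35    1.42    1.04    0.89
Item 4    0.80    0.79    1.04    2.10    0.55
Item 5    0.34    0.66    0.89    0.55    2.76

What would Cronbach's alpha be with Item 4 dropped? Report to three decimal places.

Remaining items: Item 1, Item 2, Item 3, Item 5 (k = 4).
Σσᵢ² = 0.86 + 0.74 + 1.42 + 2.76 = 5.78
total variance = 5.78 + 2 × 2.62 = 11.02
α (item deleted) = (4/3)·(1 − 5.78/11.02) = 0.634

α = 0.634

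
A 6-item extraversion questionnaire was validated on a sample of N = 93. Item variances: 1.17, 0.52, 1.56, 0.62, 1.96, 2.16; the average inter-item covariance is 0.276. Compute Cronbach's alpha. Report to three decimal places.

α = 0.611

ΣVar(i) = 1.17 + 0.52 + 1.56 + 0.62 + 1.96 + 2.16 = 7.99
Sum of the 15 distinct covariances = 15 × 0.276 = 4.140
Var(T) = ΣVar(i) + 2·Σcov = 7.99 + 2 × 4.140 = 16.270
α = (6/5)·(1 − 7.99/16.270) = 0.611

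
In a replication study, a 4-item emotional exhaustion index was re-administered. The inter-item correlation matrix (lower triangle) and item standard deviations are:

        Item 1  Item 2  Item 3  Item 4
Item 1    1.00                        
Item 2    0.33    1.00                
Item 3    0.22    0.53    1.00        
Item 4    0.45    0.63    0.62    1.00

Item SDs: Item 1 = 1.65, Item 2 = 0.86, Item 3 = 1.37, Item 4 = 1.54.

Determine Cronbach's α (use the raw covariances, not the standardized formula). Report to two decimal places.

α = 0.74

Σσ²ᵢ = 1.65² + 0.86² + 1.37² + 1.54² = 7.7106
Covariances σ_ij = r_ij · s_i · s_j:
  σ(Item 1,Item 2) = 0.33 × 1.65 × 0.86 = 0.4683
  σ(Item 1,Item 3) = 0.22 × 1.65 × 1.37 = 0.4973
  σ(Item 1,Item 4) = 0.45 × 1.65 × 1.54 = 1.1434
  σ(Item 2,Item 3) = 0.53 × 0.86 × 1.37 = 0.6244
  σ(Item 2,Item 4) = 0.63 × 0.86 × 1.54 = 0.8344
  σ(Item 3,Item 4) = 0.62 × 1.37 × 1.54 = 1.3081
σ²_T = Σσ²ᵢ + 2·Σσ_ij = 7.7106 + 2 × 4.8759 = 17.4624
α = (4/3)·(1 − 7.7106/17.4624) = 0.74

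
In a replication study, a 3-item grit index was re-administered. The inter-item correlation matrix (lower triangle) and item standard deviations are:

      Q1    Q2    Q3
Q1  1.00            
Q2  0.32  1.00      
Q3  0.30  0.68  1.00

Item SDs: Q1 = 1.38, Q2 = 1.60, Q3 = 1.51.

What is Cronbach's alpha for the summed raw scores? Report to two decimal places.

α = 0.70

Σσ²ᵢ = 1.38² + 1.60² + 1.51² = 6.7445
Covariances σ_ij = r_ij · s_i · s_j:
  σ(Q1,Q2) = 0.32 × 1.38 × 1.60 = 0.7066
  σ(Q1,Q3) = 0.30 × 1.38 × 1.51 = 0.6251
  σ(Q2,Q3) = 0.68 × 1.60 × 1.51 = 1.6429
σ²_T = Σσ²ᵢ + 2·Σσ_ij = 6.7445 + 2 × 2.9746 = 12.6937
α = (3/2)·(1 − 6.7445/12.6937) = 0.70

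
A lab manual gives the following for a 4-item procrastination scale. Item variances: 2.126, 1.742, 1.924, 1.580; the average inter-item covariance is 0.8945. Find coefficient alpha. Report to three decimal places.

coefficient alpha = 0.790

sum of item variances = 2.126 + 1.742 + 1.924 + 1.580 = 7.372
Sum of the 6 distinct covariances = 6 × 0.8945 = 5.3670
Var(T) = sum of item variances + 2·Σcov = 7.372 + 2 × 5.3670 = 18.1060
α = (4/3)·(1 − 7.372/18.1060) = 0.790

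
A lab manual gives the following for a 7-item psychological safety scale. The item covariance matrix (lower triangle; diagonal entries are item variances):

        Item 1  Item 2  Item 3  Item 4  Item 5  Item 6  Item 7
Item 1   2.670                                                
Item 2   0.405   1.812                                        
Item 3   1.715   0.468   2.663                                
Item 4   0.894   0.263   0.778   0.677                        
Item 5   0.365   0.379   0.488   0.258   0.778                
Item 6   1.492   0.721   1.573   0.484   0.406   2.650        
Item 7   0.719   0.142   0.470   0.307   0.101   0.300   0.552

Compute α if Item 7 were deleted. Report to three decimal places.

Remaining items: Item 1, Item 2, Item 3, Item 4, Item 5, Item 6 (k = 6).
ΣVar(i) = 2.670 + 1.812 + 2.663 + 0.677 + 0.778 + 2.650 = 11.250
Var(T) = 11.250 + 2 × 10.689 = 32.628
α (item deleted) = (6/5)·(1 − 11.250/32.628) = 0.786

α = 0.786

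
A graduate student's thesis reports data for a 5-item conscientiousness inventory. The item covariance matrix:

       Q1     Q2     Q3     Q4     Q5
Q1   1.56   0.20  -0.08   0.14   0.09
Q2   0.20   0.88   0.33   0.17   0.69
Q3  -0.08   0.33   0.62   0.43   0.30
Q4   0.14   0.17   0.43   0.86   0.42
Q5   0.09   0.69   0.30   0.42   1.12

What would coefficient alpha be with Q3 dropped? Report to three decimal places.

coefficient alpha = 0.582

Remaining items: Q1, Q2, Q4, Q5 (k = 4).
ΣVar(i) = 1.56 + 0.88 + 0.86 + 1.12 = 4.42
σ²_T = 4.42 + 2 × 1.71 = 7.84
α (item deleted) = (4/3)·(1 − 4.42/7.84) = 0.582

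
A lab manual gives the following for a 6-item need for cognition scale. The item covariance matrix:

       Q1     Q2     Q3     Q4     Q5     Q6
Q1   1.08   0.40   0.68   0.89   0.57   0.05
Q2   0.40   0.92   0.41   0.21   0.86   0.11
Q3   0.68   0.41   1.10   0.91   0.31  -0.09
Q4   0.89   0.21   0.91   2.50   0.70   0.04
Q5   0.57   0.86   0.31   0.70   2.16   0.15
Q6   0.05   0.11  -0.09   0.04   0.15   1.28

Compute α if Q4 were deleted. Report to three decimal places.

α = 0.642

Remaining items: Q1, Q2, Q3, Q5, Q6 (k = 5).
Σσ²ᵢ = 1.08 + 0.92 + 1.10 + 2.16 + 1.28 = 6.54
σ²_total = 6.54 + 2 × 3.45 = 13.44
α (item deleted) = (5/4)·(1 − 6.54/13.44) = 0.642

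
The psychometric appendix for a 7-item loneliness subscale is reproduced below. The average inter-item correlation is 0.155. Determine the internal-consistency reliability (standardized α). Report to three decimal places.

Standardized α = k·r̄ / (1 + (k−1)·r̄) = 7 × 0.155 / (1 + 6 × 0.155)
  = 1.0850 / 1.9300 = 0.562

standardized α = 0.562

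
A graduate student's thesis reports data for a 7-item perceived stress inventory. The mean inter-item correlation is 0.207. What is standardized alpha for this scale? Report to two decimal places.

Standardized α = k·r̄ / (1 + (k−1)·r̄) = 7 × 0.207 / (1 + 6 × 0.207)
  = 1.4490 / 2.2420 = 0.65

standardized alpha = 0.65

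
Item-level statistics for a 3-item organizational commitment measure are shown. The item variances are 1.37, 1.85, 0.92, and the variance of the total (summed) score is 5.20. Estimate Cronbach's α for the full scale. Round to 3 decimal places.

sum of item variances = 1.37 + 1.85 + 0.92 = 4.14
α = (k/(k−1))·(1 − sum of item variances/total variance) = (3/2)·(1 − 4.14/5.20) = 0.306

Cronbach's α = 0.306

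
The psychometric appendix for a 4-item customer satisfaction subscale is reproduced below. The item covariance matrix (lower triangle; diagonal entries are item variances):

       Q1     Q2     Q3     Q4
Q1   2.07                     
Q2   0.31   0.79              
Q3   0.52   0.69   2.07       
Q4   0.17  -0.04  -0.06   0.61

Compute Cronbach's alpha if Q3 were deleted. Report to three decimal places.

Remaining items: Q1, Q2, Q4 (k = 3).
ΣVar(i) = 2.07 + 0.79 + 0.61 = 3.47
σ²_T = 3.47 + 2 × 0.44 = 4.35
α (item deleted) = (3/2)·(1 − 3.47/4.35) = 0.303

Cronbach's alpha = 0.303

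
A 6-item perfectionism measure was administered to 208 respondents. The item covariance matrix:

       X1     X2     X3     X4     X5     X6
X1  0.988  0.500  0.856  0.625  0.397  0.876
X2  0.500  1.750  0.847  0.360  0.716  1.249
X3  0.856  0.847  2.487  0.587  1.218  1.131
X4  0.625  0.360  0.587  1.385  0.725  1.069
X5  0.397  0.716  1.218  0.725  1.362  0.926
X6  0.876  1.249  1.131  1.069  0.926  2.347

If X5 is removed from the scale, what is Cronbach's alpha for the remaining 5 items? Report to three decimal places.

Remaining items: X1, X2, X3, X4, X6 (k = 5).
Σσ²ᵢ = 0.988 + 1.750 + 2.487 + 1.385 + 2.347 = 8.957
σ²_T = 8.957 + 2 × 8.100 = 25.157
α (item deleted) = (5/4)·(1 − 8.957/25.157) = 0.805

α = 0.805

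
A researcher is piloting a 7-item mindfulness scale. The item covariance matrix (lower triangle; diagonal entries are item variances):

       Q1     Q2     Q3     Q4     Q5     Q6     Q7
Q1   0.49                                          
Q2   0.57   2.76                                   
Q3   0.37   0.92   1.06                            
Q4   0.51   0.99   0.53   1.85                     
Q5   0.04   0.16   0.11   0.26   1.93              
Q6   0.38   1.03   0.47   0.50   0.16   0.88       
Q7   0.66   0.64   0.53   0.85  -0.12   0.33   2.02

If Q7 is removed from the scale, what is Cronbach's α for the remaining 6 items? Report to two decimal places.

Remaining items: Q1, Q2, Q3, Q4, Q5, Q6 (k = 6).
Σσ²ᵢ = 0.49 + 2.76 + 1.06 + 1.85 + 1.93 + 0.88 = 8.97
σ²_T = 8.97 + 2 × 7.00 = 22.97
α (item deleted) = (6/5)·(1 − 8.97/22.97) = 0.73

Cronbach's α = 0.73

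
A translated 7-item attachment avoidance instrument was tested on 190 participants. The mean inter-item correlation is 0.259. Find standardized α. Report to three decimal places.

α = 0.710

Standardized α = k·r̄ / (1 + (k−1)·r̄) = 7 × 0.259 / (1 + 6 × 0.259)
  = 1.8130 / 2.5540 = 0.710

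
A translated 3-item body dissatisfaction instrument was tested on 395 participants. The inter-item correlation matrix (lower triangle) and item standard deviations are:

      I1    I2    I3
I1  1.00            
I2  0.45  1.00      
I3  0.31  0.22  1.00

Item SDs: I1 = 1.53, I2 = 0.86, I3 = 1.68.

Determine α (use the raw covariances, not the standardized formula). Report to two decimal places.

Σσ²ᵢ = 1.53² + 0.86² + 1.68² = 5.9029
Covariances σ_ij = r_ij · s_i · s_j:
  σ(I1,I2) = 0.45 × 1.53 × 0.86 = 0.5921
  σ(I1,I3) = 0.31 × 1.53 × 1.68 = 0.7968
  σ(I2,I3) = 0.22 × 0.86 × 1.68 = 0.3179
σ²_T = Σσ²ᵢ + 2·Σσ_ij = 5.9029 + 2 × 1.7068 = 9.3165
α = (3/2)·(1 − 5.9029/9.3165) = 0.55

α = 0.55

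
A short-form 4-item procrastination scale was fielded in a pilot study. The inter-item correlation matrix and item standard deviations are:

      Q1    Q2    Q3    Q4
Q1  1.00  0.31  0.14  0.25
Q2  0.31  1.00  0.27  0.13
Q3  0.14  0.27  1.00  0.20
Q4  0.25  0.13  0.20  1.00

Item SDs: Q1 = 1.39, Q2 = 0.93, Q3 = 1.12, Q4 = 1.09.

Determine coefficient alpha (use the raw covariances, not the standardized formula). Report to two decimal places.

Σσ²ᵢ = 1.39² + 0.93² + 1.12² + 1.09² = 5.2395
Covariances σ_ij = r_ij · s_i · s_j:
  σ(Q1,Q2) = 0.31 × 1.39 × 0.93 = 0.4007
  σ(Q1,Q3) = 0.14 × 1.39 × 1.12 = 0.2180
  σ(Q1,Q4) = 0.25 × 1.39 × 1.09 = 0.3788
  σ(Q2,Q3) = 0.27 × 0.93 × 1.12 = 0.2812
  σ(Q2,Q4) = 0.13 × 0.93 × 1.09 = 0.1318
  σ(Q3,Q4) = 0.20 × 1.12 × 1.09 = 0.2442
σ²_T = Σσ²ᵢ + 2·Σσ_ij = 5.2395 + 2 × 1.6547 = 8.5489
α = (4/3)·(1 − 5.2395/8.5489) = 0.52

α = 0.52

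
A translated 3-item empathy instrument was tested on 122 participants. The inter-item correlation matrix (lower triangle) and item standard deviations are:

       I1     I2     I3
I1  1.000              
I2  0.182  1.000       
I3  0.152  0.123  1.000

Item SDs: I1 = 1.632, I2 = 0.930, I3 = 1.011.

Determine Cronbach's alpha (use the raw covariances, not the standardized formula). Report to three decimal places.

α = 0.330

Σσ²ᵢ = 1.632² + 0.930² + 1.011² = 4.5504
Covariances σ_ij = r_ij · s_i · s_j:
  σ(I1,I2) = 0.182 × 1.632 × 0.930 = 0.2762
  σ(I1,I3) = 0.152 × 1.632 × 1.011 = 0.2508
  σ(I2,I3) = 0.123 × 0.930 × 1.011 = 0.1156
σ²_T = Σσ²ᵢ + 2·Σσ_ij = 4.5504 + 2 × 0.6426 = 5.8356
α = (3/2)·(1 − 4.5504/5.8356) = 0.330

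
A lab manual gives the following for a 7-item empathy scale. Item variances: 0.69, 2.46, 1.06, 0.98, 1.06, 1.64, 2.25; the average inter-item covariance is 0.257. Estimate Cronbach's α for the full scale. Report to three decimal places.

ΣVar(i) = 0.69 + 2.46 + 1.06 + 0.98 + 1.06 + 1.64 + 2.25 = 10.14
Sum of the 21 distinct covariances = 21 × 0.257 = 5.397
σ²_total = ΣVar(i) + 2·Σcov = 10.14 + 2 × 5.397 = 20.934
α = (7/6)·(1 − 10.14/20.934) = 0.602

Cronbach's α = 0.602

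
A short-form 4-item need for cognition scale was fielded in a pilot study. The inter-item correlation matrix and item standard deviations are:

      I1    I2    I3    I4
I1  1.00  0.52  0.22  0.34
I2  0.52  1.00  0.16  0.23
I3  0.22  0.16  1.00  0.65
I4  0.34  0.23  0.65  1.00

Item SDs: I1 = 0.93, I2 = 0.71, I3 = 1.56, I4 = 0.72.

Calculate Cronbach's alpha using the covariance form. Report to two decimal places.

α = 0.63

Σσ²ᵢ = 0.93² + 0.71² + 1.56² + 0.72² = 4.3210
Covariances σ_ij = r_ij · s_i · s_j:
  σ(I1,I2) = 0.52 × 0.93 × 0.71 = 0.3434
  σ(I1,I3) = 0.22 × 0.93 × 1.56 = 0.3192
  σ(I1,I4) = 0.34 × 0.93 × 0.72 = 0.2277
  σ(I2,I3) = 0.16 × 0.71 × 1.56 = 0.1772
  σ(I2,I4) = 0.23 × 0.71 × 0.72 = 0.1176
  σ(I3,I4) = 0.65 × 1.56 × 0.72 = 0.7301
σ²_T = Σσ²ᵢ + 2·Σσ_ij = 4.3210 + 2 × 1.9152 = 8.1514
α = (4/3)·(1 − 4.3210/8.1514) = 0.63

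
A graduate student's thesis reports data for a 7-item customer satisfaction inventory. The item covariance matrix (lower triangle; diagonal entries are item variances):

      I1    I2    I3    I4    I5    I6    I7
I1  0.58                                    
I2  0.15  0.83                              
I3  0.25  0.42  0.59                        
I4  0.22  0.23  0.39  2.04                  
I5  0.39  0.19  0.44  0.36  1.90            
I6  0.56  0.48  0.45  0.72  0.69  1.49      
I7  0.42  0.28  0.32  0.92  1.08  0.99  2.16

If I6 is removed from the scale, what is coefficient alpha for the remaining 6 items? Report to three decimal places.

coefficient alpha = 0.719

Remaining items: I1, I2, I3, I4, I5, I7 (k = 6).
ΣVar(i) = 0.58 + 0.83 + 0.59 + 2.04 + 1.90 + 2.16 = 8.10
Var(T) = 8.10 + 2 × 6.06 = 20.22
α (item deleted) = (6/5)·(1 − 8.10/20.22) = 0.719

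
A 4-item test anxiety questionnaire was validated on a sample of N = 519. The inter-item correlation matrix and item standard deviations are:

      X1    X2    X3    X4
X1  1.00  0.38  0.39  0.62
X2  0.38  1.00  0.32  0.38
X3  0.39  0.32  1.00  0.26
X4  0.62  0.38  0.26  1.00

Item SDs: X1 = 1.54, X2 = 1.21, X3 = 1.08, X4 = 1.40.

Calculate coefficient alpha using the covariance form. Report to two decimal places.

α = 0.72

Σσ²ᵢ = 1.54² + 1.21² + 1.08² + 1.40² = 6.9621
Covariances σ_ij = r_ij · s_i · s_j:
  σ(X1,X2) = 0.38 × 1.54 × 1.21 = 0.7081
  σ(X1,X3) = 0.39 × 1.54 × 1.08 = 0.6486
  σ(X1,X4) = 0.62 × 1.54 × 1.40 = 1.3367
  σ(X2,X3) = 0.32 × 1.21 × 1.08 = 0.4182
  σ(X2,X4) = 0.38 × 1.21 × 1.40 = 0.6437
  σ(X3,X4) = 0.26 × 1.08 × 1.40 = 0.3931
σ²_T = Σσ²ᵢ + 2·Σσ_ij = 6.9621 + 2 × 4.1484 = 15.2589
α = (4/3)·(1 − 6.9621/15.2589) = 0.72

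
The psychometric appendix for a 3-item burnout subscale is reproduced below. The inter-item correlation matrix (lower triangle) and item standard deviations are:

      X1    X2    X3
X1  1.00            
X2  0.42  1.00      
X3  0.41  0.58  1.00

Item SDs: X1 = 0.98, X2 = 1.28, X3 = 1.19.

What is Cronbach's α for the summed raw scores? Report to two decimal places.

α = 0.73

Σσ²ᵢ = 0.98² + 1.28² + 1.19² = 4.0149
Covariances σ_ij = r_ij · s_i · s_j:
  σ(X1,X2) = 0.42 × 0.98 × 1.28 = 0.5268
  σ(X1,X3) = 0.41 × 0.98 × 1.19 = 0.4781
  σ(X2,X3) = 0.58 × 1.28 × 1.19 = 0.8835
σ²_T = Σσ²ᵢ + 2·Σσ_ij = 4.0149 + 2 × 1.8884 = 7.7917
α = (3/2)·(1 − 4.0149/7.7917) = 0.73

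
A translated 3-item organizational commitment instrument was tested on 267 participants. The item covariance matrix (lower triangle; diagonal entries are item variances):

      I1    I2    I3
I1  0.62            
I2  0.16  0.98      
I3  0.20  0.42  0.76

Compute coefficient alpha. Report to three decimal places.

α = 0.597

ΣVar(i) = 0.62 + 0.98 + 0.76 = 2.36
Sum of the distinct covariances = 0.78
σ²_T = 2.36 + 2 × 0.78 = 3.92
α = (k/(k−1))·(1 − ΣVar(i)/σ²_T) = (3/2)·(1 − 2.36/3.92) = 0.597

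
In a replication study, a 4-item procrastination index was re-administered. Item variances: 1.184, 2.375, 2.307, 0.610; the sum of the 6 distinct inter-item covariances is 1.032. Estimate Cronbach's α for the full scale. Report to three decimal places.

ΣVar(i) = 1.184 + 2.375 + 2.307 + 0.610 = 6.476
Sum of distinct covariances = 1.032
Var(T) = ΣVar(i) + 2·Σcov = 6.476 + 2 × 1.032 = 8.540
α = (4/3)·(1 − 6.476/8.540) = 0.322

Cronbach's α = 0.322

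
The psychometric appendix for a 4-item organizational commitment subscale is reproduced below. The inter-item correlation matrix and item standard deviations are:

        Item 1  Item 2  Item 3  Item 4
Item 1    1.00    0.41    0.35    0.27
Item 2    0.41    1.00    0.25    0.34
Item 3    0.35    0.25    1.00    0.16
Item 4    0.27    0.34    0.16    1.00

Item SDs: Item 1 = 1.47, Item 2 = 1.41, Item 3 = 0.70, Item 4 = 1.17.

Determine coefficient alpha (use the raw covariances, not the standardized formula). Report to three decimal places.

Σσ²ᵢ = 1.47² + 1.41² + 0.70² + 1.17² = 6.0079
Covariances σ_ij = r_ij · s_i · s_j:
  σ(Item 1,Item 2) = 0.41 × 1.47 × 1.41 = 0.8498
  σ(Item 1,Item 3) = 0.35 × 1.47 × 0.70 = 0.3601
  σ(Item 1,Item 4) = 0.27 × 1.47 × 1.17 = 0.4644
  σ(Item 2,Item 3) = 0.25 × 1.41 × 0.70 = 0.2467
  σ(Item 2,Item 4) = 0.34 × 1.41 × 1.17 = 0.5609
  σ(Item 3,Item 4) = 0.16 × 0.70 × 1.17 = 0.1310
σ²_T = Σσ²ᵢ + 2·Σσ_ij = 6.0079 + 2 × 2.6129 = 11.2337
α = (4/3)·(1 − 6.0079/11.2337) = 0.620

α = 0.620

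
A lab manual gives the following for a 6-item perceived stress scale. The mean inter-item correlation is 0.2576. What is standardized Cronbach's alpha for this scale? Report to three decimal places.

Standardized α = k·r̄ / (1 + (k−1)·r̄) = 6 × 0.2576 / (1 + 5 × 0.2576)
  = 1.5456 / 2.2880 = 0.676

α = 0.676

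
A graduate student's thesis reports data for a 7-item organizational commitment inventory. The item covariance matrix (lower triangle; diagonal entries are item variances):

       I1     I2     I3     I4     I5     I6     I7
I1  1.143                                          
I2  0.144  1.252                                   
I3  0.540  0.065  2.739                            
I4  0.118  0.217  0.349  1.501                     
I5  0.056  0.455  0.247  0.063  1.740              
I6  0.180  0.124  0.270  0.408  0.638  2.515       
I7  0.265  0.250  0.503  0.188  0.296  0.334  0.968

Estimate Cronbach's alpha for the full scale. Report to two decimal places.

Cronbach's alpha = 0.57

sum of item variances = 1.143 + 1.252 + 2.739 + 1.501 + 1.740 + 2.515 + 0.968 = 11.858
Sum of off-diagonal covariances = 5.710
total variance = 11.858 + 2 × 5.710 = 23.278
α = (k/(k−1))·(1 − sum of item variances/total variance) = (7/6)·(1 − 11.858/23.278) = 0.57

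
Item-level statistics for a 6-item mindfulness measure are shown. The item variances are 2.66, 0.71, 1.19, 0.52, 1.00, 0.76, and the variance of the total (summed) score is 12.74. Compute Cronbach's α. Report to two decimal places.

ΣVar(i) = 2.66 + 0.71 + 1.19 + 0.52 + 1.00 + 0.76 = 6.84
α = (k/(k−1))·(1 − ΣVar(i)/σ²_T) = (6/5)·(1 − 6.84/12.74) = 0.56

Cronbach's α = 0.56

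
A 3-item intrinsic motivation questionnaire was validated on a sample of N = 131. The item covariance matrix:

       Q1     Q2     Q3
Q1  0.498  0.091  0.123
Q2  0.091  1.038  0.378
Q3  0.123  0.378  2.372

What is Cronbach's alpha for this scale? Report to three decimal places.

sum of item variances = 0.498 + 1.038 + 2.372 = 3.908
Sum of the distinct covariances = 0.592
σ²_T = 3.908 + 2 × 0.592 = 5.092
α = (k/(k−1))·(1 − sum of item variances/σ²_T) = (3/2)·(1 − 3.908/5.092) = 0.349

Cronbach's alpha = 0.349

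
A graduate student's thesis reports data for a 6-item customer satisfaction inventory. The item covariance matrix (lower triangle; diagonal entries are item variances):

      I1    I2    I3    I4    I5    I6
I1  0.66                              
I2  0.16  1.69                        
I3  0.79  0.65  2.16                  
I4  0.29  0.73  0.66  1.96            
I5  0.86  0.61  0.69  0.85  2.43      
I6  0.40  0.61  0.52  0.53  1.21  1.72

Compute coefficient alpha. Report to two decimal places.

coefficient alpha = 0.77

ΣVar(i) = 0.66 + 1.69 + 2.16 + 1.96 + 2.43 + 1.72 = 10.62
Sum of off-diagonal covariances = 9.56
σ²_T = 10.62 + 2 × 9.56 = 29.74
α = (k/(k−1))·(1 − ΣVar(i)/σ²_T) = (6/5)·(1 − 10.62/29.74) = 0.77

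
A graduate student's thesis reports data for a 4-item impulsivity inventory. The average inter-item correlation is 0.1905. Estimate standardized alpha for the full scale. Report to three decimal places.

α = 0.485

Standardized α = k·r̄ / (1 + (k−1)·r̄) = 4 × 0.1905 / (1 + 3 × 0.1905)
  = 0.7620 / 1.5715 = 0.485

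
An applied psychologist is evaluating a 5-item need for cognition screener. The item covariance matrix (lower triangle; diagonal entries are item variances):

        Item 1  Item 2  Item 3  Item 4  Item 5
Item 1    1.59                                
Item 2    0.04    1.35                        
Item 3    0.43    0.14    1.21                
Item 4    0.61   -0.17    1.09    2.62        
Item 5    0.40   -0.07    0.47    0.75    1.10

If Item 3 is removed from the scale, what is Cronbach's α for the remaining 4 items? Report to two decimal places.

Remaining items: Item 1, Item 2, Item 4, Item 5 (k = 4).
Σσ²ᵢ = 1.59 + 1.35 + 2.62 + 1.10 = 6.66
σ²_T = 6.66 + 2 × 1.56 = 9.78
α (item deleted) = (4/3)·(1 − 6.66/9.78) = 0.43

α = 0.43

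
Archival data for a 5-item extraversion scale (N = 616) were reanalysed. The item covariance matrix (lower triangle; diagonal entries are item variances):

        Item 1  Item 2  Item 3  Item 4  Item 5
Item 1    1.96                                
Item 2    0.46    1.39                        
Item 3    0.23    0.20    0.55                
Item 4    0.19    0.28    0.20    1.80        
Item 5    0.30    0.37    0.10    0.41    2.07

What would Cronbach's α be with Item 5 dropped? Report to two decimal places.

Remaining items: Item 1, Item 2, Item 3, Item 4 (k = 4).
Σσ²ᵢ = 1.96 + 1.39 + 0.55 + 1.80 = 5.70
σ²_T = 5.70 + 2 × 1.56 = 8.82
α (item deleted) = (4/3)·(1 − 5.70/8.82) = 0.47

Cronbach's α = 0.47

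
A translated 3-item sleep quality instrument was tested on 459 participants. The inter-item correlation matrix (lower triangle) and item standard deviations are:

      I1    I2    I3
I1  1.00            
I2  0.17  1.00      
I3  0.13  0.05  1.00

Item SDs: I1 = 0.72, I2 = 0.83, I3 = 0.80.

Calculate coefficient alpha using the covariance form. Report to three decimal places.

coefficient alpha = 0.278

Σσ²ᵢ = 0.72² + 0.83² + 0.80² = 1.8473
Covariances σ_ij = r_ij · s_i · s_j:
  σ(I1,I2) = 0.17 × 0.72 × 0.83 = 0.1016
  σ(I1,I3) = 0.13 × 0.72 × 0.80 = 0.0749
  σ(I2,I3) = 0.05 × 0.83 × 0.80 = 0.0332
σ²_T = Σσ²ᵢ + 2·Σσ_ij = 1.8473 + 2 × 0.2097 = 2.2667
α = (3/2)·(1 − 1.8473/2.2667) = 0.278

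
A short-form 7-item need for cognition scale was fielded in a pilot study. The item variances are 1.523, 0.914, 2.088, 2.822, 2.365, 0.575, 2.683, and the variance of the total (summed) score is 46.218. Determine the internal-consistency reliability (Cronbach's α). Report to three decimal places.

Cronbach's α = 0.839

Σσ²ᵢ = 1.523 + 0.914 + 2.088 + 2.822 + 2.365 + 0.575 + 2.683 = 12.970
α = (k/(k−1))·(1 − Σσ²ᵢ/total variance) = (7/6)·(1 − 12.970/46.218) = 0.839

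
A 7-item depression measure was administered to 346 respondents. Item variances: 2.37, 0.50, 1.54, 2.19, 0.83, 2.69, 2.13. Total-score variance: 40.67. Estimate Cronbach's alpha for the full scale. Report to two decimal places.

Σσ²ᵢ = 2.37 + 0.50 + 1.54 + 2.19 + 0.83 + 2.69 + 2.13 = 12.25
α = (k/(k−1))·(1 − Σσ²ᵢ/total variance) = (7/6)·(1 − 12.25/40.67) = 0.82

Cronbach's alpha = 0.82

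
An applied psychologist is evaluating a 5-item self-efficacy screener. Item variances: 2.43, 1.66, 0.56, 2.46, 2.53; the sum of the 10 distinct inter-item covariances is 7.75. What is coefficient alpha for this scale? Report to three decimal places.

ΣVar(i) = 2.43 + 1.66 + 0.56 + 2.46 + 2.53 = 9.64
Sum of distinct covariances = 7.75
σ²_total = ΣVar(i) + 2·Σcov = 9.64 + 2 × 7.75 = 25.14
α = (5/4)·(1 − 9.64/25.14) = 0.771

α = 0.771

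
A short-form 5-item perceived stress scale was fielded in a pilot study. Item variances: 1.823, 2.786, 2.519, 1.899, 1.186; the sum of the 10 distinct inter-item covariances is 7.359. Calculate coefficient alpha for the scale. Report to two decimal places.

Σσᵢ² = 1.823 + 2.786 + 2.519 + 1.899 + 1.186 = 10.213
Sum of distinct covariances = 7.359
Var(T) = Σσᵢ² + 2·Σcov = 10.213 + 2 × 7.359 = 24.931
α = (5/4)·(1 − 10.213/24.931) = 0.74

α = 0.74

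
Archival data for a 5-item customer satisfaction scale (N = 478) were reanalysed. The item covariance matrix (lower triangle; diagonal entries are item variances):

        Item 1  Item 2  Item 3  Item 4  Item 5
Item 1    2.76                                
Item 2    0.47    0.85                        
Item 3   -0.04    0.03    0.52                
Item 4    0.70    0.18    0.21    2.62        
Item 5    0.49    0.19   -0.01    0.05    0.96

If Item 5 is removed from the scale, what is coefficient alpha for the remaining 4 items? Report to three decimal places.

α = 0.420

Remaining items: Item 1, Item 2, Item 3, Item 4 (k = 4).
ΣVar(i) = 2.76 + 0.85 + 0.52 + 2.62 = 6.75
total variance = 6.75 + 2 × 1.55 = 9.85
α (item deleted) = (4/3)·(1 − 6.75/9.85) = 0.420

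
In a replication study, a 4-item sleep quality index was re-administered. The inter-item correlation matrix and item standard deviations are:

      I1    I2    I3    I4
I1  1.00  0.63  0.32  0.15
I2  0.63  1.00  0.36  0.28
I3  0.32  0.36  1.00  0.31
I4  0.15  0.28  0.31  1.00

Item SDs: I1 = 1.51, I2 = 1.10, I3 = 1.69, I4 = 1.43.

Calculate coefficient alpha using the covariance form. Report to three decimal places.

Σσ²ᵢ = 1.51² + 1.10² + 1.69² + 1.43² = 8.3911
Covariances σ_ij = r_ij · s_i · s_j:
  σ(I1,I2) = 0.63 × 1.51 × 1.10 = 1.0464
  σ(I1,I3) = 0.32 × 1.51 × 1.69 = 0.8166
  σ(I1,I4) = 0.15 × 1.51 × 1.43 = 0.3239
  σ(I2,I3) = 0.36 × 1.10 × 1.69 = 0.6692
  σ(I2,I4) = 0.28 × 1.10 × 1.43 = 0.4404
  σ(I3,I4) = 0.31 × 1.69 × 1.43 = 0.7492
σ²_T = Σσ²ᵢ + 2·Σσ_ij = 8.3911 + 2 × 4.0457 = 16.4825
α = (4/3)·(1 − 8.3911/16.4825) = 0.655

α = 0.655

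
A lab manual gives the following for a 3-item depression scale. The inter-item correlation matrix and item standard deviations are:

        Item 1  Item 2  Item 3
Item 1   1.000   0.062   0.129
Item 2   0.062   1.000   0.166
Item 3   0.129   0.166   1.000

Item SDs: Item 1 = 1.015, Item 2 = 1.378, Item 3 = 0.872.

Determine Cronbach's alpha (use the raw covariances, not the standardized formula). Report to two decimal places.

Σσ²ᵢ = 1.015² + 1.378² + 0.872² = 3.6895
Covariances σ_ij = r_ij · s_i · s_j:
  σ(Item 1,Item 2) = 0.062 × 1.015 × 1.378 = 0.0867
  σ(Item 1,Item 3) = 0.129 × 1.015 × 0.872 = 0.1142
  σ(Item 2,Item 3) = 0.166 × 1.378 × 0.872 = 0.1995
σ²_T = Σσ²ᵢ + 2·Σσ_ij = 3.6895 + 2 × 0.4004 = 4.4903
α = (3/2)·(1 − 3.6895/4.4903) = 0.27

α = 0.27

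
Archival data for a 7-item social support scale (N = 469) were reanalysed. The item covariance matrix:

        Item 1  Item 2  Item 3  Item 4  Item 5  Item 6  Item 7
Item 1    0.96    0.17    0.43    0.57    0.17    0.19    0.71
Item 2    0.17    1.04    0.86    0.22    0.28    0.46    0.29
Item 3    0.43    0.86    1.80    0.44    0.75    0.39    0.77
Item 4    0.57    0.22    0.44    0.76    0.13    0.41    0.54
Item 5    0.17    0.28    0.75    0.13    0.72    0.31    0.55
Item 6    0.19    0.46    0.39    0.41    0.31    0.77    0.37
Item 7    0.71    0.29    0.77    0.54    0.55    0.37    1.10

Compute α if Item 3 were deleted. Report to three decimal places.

α = 0.801

Remaining items: Item 1, Item 2, Item 4, Item 5, Item 6, Item 7 (k = 6).
ΣVar(i) = 0.96 + 1.04 + 0.76 + 0.72 + 0.77 + 1.10 = 5.35
Var(T) = 5.35 + 2 × 5.37 = 16.09
α (item deleted) = (6/5)·(1 − 5.35/16.09) = 0.801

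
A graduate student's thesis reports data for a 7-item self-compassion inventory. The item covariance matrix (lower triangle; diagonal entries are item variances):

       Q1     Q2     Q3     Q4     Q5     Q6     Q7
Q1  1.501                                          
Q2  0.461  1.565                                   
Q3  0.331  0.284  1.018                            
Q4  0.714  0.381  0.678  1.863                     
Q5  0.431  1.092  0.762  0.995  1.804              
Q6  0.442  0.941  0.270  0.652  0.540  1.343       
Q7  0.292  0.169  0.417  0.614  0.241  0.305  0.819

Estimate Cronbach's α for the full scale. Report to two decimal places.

α = 0.80

Σσᵢ² = 1.501 + 1.565 + 1.018 + 1.863 + 1.804 + 1.343 + 0.819 = 9.913
Sum of off-diagonal covariances = 11.012
σ²_total = 9.913 + 2 × 11.012 = 31.937
α = (k/(k−1))·(1 − Σσᵢ²/σ²_total) = (7/6)·(1 − 9.913/31.937) = 0.80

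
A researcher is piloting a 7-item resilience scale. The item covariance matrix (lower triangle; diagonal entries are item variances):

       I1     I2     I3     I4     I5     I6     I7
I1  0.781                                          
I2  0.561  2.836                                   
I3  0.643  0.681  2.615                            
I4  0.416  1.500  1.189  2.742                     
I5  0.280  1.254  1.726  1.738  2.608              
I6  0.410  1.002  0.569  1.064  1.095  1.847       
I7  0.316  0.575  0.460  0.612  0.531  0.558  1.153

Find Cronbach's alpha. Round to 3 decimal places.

Cronbach's alpha = 0.819

ΣVar(i) = 0.781 + 2.836 + 2.615 + 2.742 + 2.608 + 1.847 + 1.153 = 14.582
Sum of the distinct covariances = 17.180
σ²_T = 14.582 + 2 × 17.180 = 48.942
α = (k/(k−1))·(1 − ΣVar(i)/σ²_T) = (7/6)·(1 − 14.582/48.942) = 0.819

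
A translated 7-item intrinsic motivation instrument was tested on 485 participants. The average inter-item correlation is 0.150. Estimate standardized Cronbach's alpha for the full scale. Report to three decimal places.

Standardized α = k·r̄ / (1 + (k−1)·r̄) = 7 × 0.150 / (1 + 6 × 0.150)
  = 1.0500 / 1.9000 = 0.553

α = 0.553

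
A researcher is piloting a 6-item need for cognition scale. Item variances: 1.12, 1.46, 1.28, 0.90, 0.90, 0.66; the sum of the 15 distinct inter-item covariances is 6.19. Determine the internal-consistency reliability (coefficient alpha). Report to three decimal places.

α = 0.794

ΣVar(i) = 1.12 + 1.46 + 1.28 + 0.90 + 0.90 + 0.66 = 6.32
Sum of distinct covariances = 6.19
σ²_total = ΣVar(i) + 2·Σcov = 6.32 + 2 × 6.19 = 18.70
α = (6/5)·(1 − 6.32/18.70) = 0.794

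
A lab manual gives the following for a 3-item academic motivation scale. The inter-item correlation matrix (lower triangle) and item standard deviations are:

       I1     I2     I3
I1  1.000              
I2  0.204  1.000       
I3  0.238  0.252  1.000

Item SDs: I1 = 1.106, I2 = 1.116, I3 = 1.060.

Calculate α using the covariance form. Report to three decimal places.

α = 0.474

Σσ²ᵢ = 1.106² + 1.116² + 1.060² = 3.5923
Covariances σ_ij = r_ij · s_i · s_j:
  σ(I1,I2) = 0.204 × 1.106 × 1.116 = 0.2518
  σ(I1,I3) = 0.238 × 1.106 × 1.060 = 0.2790
  σ(I2,I3) = 0.252 × 1.116 × 1.060 = 0.2981
σ²_T = Σσ²ᵢ + 2·Σσ_ij = 3.5923 + 2 × 0.8289 = 5.2501
α = (3/2)·(1 − 3.5923/5.2501) = 0.474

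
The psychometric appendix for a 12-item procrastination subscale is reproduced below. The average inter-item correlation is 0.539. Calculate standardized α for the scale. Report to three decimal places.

Standardized α = k·r̄ / (1 + (k−1)·r̄) = 12 × 0.539 / (1 + 11 × 0.539)
  = 6.4680 / 6.9290 = 0.933

standardized α = 0.933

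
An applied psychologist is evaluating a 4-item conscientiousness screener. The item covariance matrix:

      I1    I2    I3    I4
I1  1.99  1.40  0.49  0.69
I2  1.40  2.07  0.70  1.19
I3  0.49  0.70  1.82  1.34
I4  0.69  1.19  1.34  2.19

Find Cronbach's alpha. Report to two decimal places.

ΣVar(i) = 1.99 + 2.07 + 1.82 + 2.19 = 8.07
Σ_{i<j} σ_ij = 5.81
σ²_T = 8.07 + 2 × 5.81 = 19.69
α = (k/(k−1))·(1 − ΣVar(i)/σ²_T) = (4/3)·(1 − 8.07/19.69) = 0.79

α = 0.79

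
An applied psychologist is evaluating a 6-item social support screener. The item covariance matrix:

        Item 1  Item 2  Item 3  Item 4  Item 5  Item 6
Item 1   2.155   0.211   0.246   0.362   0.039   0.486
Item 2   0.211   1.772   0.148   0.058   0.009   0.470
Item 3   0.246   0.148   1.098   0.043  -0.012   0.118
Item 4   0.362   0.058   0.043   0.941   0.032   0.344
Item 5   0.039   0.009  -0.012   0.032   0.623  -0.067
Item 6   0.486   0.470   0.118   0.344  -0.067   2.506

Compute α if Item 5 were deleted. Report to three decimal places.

α = 0.462

Remaining items: Item 1, Item 2, Item 3, Item 4, Item 6 (k = 5).
ΣVar(i) = 2.155 + 1.772 + 1.098 + 0.941 + 2.506 = 8.472
Var(T) = 8.472 + 2 × 2.486 = 13.444
α (item deleted) = (5/4)·(1 − 8.472/13.444) = 0.462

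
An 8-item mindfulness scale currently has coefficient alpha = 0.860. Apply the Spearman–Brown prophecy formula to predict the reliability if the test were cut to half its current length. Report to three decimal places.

Length factor m = 1/2
α' = m·α / (1 − (1−m)·α)
   = 1/2 × 0.860 / (1 − (1 − 1/2) × 0.860)
   = 0.4300 / 0.5700 = 0.754

predicted reliability = 0.754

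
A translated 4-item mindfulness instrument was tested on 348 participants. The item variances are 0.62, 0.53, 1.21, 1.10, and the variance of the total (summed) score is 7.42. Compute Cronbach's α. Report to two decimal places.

Σσᵢ² = 0.62 + 0.53 + 1.21 + 1.10 = 3.46
α = (k/(k−1))·(1 − Σσᵢ²/Var(T)) = (4/3)·(1 − 3.46/7.42) = 0.71

α = 0.71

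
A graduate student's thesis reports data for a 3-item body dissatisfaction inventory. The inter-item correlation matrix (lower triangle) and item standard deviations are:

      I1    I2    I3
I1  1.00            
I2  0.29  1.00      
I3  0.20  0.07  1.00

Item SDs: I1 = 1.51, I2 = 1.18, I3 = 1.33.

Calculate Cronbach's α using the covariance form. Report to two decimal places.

α = 0.41

Σσ²ᵢ = 1.51² + 1.18² + 1.33² = 5.4414
Covariances σ_ij = r_ij · s_i · s_j:
  σ(I1,I2) = 0.29 × 1.51 × 1.18 = 0.5167
  σ(I1,I3) = 0.20 × 1.51 × 1.33 = 0.4017
  σ(I2,I3) = 0.07 × 1.18 × 1.33 = 0.1099
σ²_T = Σσ²ᵢ + 2·Σσ_ij = 5.4414 + 2 × 1.0283 = 7.4980
α = (3/2)·(1 − 5.4414/7.4980) = 0.41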